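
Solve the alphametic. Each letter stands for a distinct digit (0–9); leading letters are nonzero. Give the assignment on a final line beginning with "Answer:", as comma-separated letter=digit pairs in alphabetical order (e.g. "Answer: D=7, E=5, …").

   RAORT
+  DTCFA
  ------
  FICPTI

Step 1. [F] the sum has 6 digits but both addends have 5; that extra leading digit F is the final carry, namely 1. So F=1.
Step 2. [col 1: T + A ≡ I (mod 10)] column 1 (T + A ≡ I (mod 10), carry-in 0) doesn't pin I yet; pick I=2 and continue, so I=2.
Step 3. [col 1: T + A ≡ I (mod 10)] column 1 (T + A ≡ I (mod 10), carry-in 0) doesn't pin A yet; pick A=4 and continue. So A=4.
Step 4. [col 1: T + A ≡ I (mod 10)] column 1 reads T+A+carry(0)=I with A=4, I=2; with digits 1,2,4 already taken and all letters distinct, the only value for T is 8. So T=8.
Step 5. [col 2: R + F ≡ T (mod 10)] column 2 reads R+F+carry(1)=T with F=1, T=8; with digits 1,2,4,8 already taken and all letters distinct, the only value for R is 6. So R=6.
Step 6. [col 3: O + C ≡ P (mod 10)] column 3: given nothing yet, carry-in 0, and digits 1,2,4,6,8 already taken and all letters distinct, O+C≡P (mod 10) forces P=0. So P=0.
Step 7. [col 3: O + C ≡ P (mod 10)] column 3 (O + C ≡ P (mod 10), carry-in 0) doesn't pin O yet; pick O=7 and continue, so O=7.
Step 8. [col 3: O + C ≡ P (mod 10)] column 3 reads O+C+carry(0)=P with O=7, P=0; with digits 0,1,2,4,6,7,8 already taken and all letters distinct, the only value for C is 3. So C=3.
Step 9. [col 5: R + D ≡ I (mod 10)] column 5 reads R+D+carry(1)=I with R=6, I=2; with digits 0,1,2,3,4,6,7,8 already taken and all letters distinct, the only value for D is 5 ⇒ D=5.

Answer: A=4, C=3, D=5, F=1, I=2, O=7, P=0, R=6, T=8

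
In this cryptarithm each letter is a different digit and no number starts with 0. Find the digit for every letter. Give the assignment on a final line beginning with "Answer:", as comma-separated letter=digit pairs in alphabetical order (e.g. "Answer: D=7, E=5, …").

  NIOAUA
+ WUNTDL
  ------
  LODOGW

Step 1. [col 1: A + L ≡ W (mod 10)] several values work for W in column 1 (A + L ≡ W (mod 10), carry-in 0); try W=5, so W=5.
Step 2. [col 1: A + L ≡ W (mod 10)] no forcing yet in column 1 (carry-in 0); A=7 is free and consistent — try it, so A=7.
Step 3. [col 1: A + L ≡ W (mod 10)] column 1 reads A+L+carry(0)=W with A=7, W=5; with digits 5,7 already taken and all letters distinct, the only value for L is 8, so L=8.
Step 4. [col 2: U + D ≡ G (mod 10)] G=2 is one option consistent with column 2 (U + D ≡ G (mod 10), carry-in 1) — take it. So G=2.
Step 5. [col 2: U + D ≡ G (mod 10)] several values work for U in column 2 (U + D ≡ G (mod 10), carry-in 1); try U=1. So U=1.
Step 6. [col 2: U + D ≡ G (mod 10)] column 2: given U=1, G=2, carry-in 1, and digits 1,2,5,7,8 already taken and all letters distinct, U+D≡G (mod 10) forces D=0, so D=0.
Step 7. [col 3: A + T ≡ O (mod 10)] column 3 (A + T ≡ O (mod 10), carry-in 0) doesn't pin O yet; pick O=6 and continue ⇒ O=6.
Step 8. [col 3: A + T ≡ O (mod 10)] column 3: given A=7, O=6, carry-in 0, and digits 0,1,2,5,6,7,8 already taken and all letters distinct, A+T≡O (mod 10) forces T=9, so T=9.
Step 9. [col 4: O + N ≡ D (mod 10)] column 4 reads O+N+carry(1)=D with O=6, D=0; with digits 0,1,2,5,6,7,8,9 already taken and all letters distinct, the only value for N is 3 ⇒ N=3.
Step 10. [col 5: I + U ≡ O (mod 10)] column 5: given U=1, O=6, carry-in 1, and digits 0,1,2,3,5,6,7,8,9 already taken and all letters distinct, I+U≡O (mod 10) forces I=4. So I=4.

Answer: A=7, D=0, G=2, I=4, L=8, N=3, O=6, T=9, U=1, W=5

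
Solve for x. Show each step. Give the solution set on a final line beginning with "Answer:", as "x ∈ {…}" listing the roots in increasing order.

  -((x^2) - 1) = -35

Step 1. [-((x^2) - 1) = -35] leading − — multiply by −1, so neg: (x^2) - 1 = 35.
Step 2. [(x^2) - 1 = 35] -1 is outermost — add 1 both sides ⇒ sub: x^2 = 36.
Step 3. [x^2 = 36] 36 ≥ 0, LHS is (·)² — take ±√ ⇒ sqrt: x = 6 or -6.

Answer: x ∈ {-6, 6}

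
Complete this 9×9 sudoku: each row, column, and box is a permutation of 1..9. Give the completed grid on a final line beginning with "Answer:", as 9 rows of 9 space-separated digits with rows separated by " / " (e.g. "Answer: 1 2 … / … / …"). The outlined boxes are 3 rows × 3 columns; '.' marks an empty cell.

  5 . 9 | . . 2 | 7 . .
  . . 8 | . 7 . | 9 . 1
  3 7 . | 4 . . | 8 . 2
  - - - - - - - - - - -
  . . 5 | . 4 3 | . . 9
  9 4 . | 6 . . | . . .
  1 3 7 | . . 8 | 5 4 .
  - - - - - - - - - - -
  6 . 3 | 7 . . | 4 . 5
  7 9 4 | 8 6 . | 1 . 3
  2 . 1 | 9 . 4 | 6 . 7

Step 1. [r4c7∈{2}] r4c7's peers cover all but 2 ⇒ r4c7=2.
Step 2. [r2c4∈{3,5}] 5 has one home in col 4: r2c4, so r2c4=5.
Step 3. [r3c3∈{6}] nothing but 6 survives at r3c3 ⇒ r3c3=6.
Step 4. [r9c8∈{8}] nothing but 8 survives at r9c8 ⇒ r9c8=8.
Step 5. [r7c5∈{1,2}] across box 8, 2 lands solely at r7c5, so r7c5=2.
Step 6. [r4c4∈{1}] r4c4 has the single candidate 1. So r4c4=1.
Step 7. [r2c8∈{3,6}] in row 2, 3 fits only at r2c8, so r2c8=3.
Step 8. [r5c5∈{5}] r5c5 has the single candidate 5 ⇒ r5c5=5.
Step 9. [r3c6∈{1,9}] in col 6, 9 fits only at r3c6. So r3c6=9.
Step 10. [r6c9∈{6}] r6c9 is down to just 6. So r6c9=6.
Step 11. [r1c5∈{1,3,8}] in row 1, 8 fits only at r1c5. So r1c5=8.
Step 12. [r4c1∈{8}] r4c1 is down to just 8, so r4c1=8.
Step 13. [r5c6∈{7}] r5c6 has the single candidate 7, so r5c6=7.
Step 14. [r6c4∈{2}] r6c4's peers cover all but 2. So r6c4=2.
Step 15. [r1c8∈{6}] r1c8's peers cover all but 6, so r1c8=6.
Step 16. [r5c8∈{1}] nothing but 1 survives at r5c8 ⇒ r5c8=1.
Step 17. [r2c2∈{2}] nothing but 2 survives at r2c2 ⇒ r2c2=2.
Step 18. [r8c6∈{5}] r8c6 has the single candidate 5, so r8c6=5.
Step 19. [r3c5∈{1}] nothing but 1 survives at r3c5, so r3c5=1.
Step 20. [r8c8∈{2}] r8c8 is down to just 2 ⇒ r8c8=2.
Step 21. [r4c8∈{7}] r4c8's peers cover all but 7 ⇒ r4c8=7.
Step 22. [r5c9∈{8}] r5c9 has the single candidate 8 ⇒ r5c9=8.
Step 23. [r5c3∈{2}] r5c3 has the single candidate 2, so r5c3=2.
Step 24. [r9c2∈{5}] nothing but 5 survives at r9c2. So r9c2=5.
Step 25. [r5c7∈{3}] nothing but 3 survives at r5c7 ⇒ r5c7=3.
Step 26. [r1c2∈{1}] only 1 remains possible at r1c2. So r1c2=1.
Step 27. [r1c4∈{3}] only 3 remains possible at r1c4 ⇒ r1c4=3.
Step 28. [r1c9∈{4}] only 4 remains possible at r1c9, so r1c9=4.
Step 29. [r9c5∈{3}] only 3 remains possible at r9c5 ⇒ r9c5=3.
Step 30. [r4c2∈{6}] r4c2 has the single candidate 6 ⇒ r4c2=6.
Step 31. [r6c5∈{9}] only 9 remains possible at r6c5. So r6c5=9.
Step 32. [r2c1∈{4}] nothing but 4 survives at r2c1. So r2c1=4.
Step 33. [r7c2∈{8}] r7c2's peers cover all but 8, so r7c2=8.
Step 34. [r2c6∈{6}] r2c6 is down to just 6 ⇒ r2c6=6.
Step 35. [r7c6∈{1}] nothing but 1 survives at r7c6, so r7c6=1.
Step 36. [r7c8∈{9}] only 9 remains possible at r7c8. So r7c8=9.
Step 37. [r3c8∈{5}] r3c8's peers cover all but 5. So r3c8=5.

Answer: 5 1 9 3 8 2 7 6 4 / 4 2 8 5 7 6 9 3 1 / 3 7 6 4 1 9 8 5 2 / 8 6 5 1 4 3 2 7 9 / 9 4 2 6 5 7 3 1 8 / 1 3 7 2 9 8 5 4 6 / 6 8 3 7 2 1 4 9 5 / 7 9 4 8 6 5 1 2 3 / 2 5 1 9 3 4 6 8 7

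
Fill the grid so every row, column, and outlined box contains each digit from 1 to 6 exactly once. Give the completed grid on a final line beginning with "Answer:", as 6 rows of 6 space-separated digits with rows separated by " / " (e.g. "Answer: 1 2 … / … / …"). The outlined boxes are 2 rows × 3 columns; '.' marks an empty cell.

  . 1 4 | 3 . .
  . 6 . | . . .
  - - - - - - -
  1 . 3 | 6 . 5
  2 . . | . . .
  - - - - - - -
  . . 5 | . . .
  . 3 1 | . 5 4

Step 1. [r2c4∈{1,2,4,5}] across col 4, 5 lands solely at r2c4 ⇒ r2c4=5.
Step 2. [r5c2∈{2,4}] in col 2, 2 fits only at r5c2. So r5c2=2.
Step 3. [r2c5∈{1,2,4}] 4 has one home in row 2: r2c5 ⇒ r2c5=4.
Step 4. [r5c4∈{1}] r5c4's peers cover all but 1, so r5c4=1.
Step 5. [r2c6∈{1,2}] in row 2, 1 fits only at r2c6. So r2c6=1.
Step 6. [r4c6∈{3}] r4c6's peers cover all but 3. So r4c6=3.
Step 7. [r5c6∈{6}] nothing but 6 survives at r5c6. So r5c6=6.
Step 8. [r1c5∈{2,6}] across row 1, 6 lands solely at r1c5, so r1c5=6.
Step 9. [r4c4∈{4}] r4c4 is down to just 4. So r4c4=4.
Step 10. [r3c2∈{4}] r3c2's peers cover all but 4 ⇒ r3c2=4.
Step 11. [r4c5∈{1}] r4c5 has the single candidate 1, so r4c5=1.
Step 12. [r2c3∈{2}] r2c3 has the single candidate 2 ⇒ r2c3=2.
Step 13. [r1c1∈{5}] only 5 remains possible at r1c1. So r1c1=5.
Step 14. [r6c4∈{2}] only 2 remains possible at r6c4 ⇒ r6c4=2.
Step 15. [r5c1∈{4}] r5c1 has the single candidate 4, so r5c1=4.
Step 16. [r4c3∈{6}] only 6 remains possible at r4c3, so r4c3=6.
Step 17. [r3c5∈{2}] r3c5 has the single candidate 2 ⇒ r3c5=2.
Step 18. [r1c6∈{2}] r1c6 has the single candidate 2. So r1c6=2.
Step 19. [r2c1∈{3}] r2c1 is down to just 3. So r2c1=3.
Step 20. [r4c2∈{5}] r4c2's peers cover all but 5 ⇒ r4c2=5.
Step 21. [r6c1∈{6}] nothing but 6 survives at r6c1 ⇒ r6c1=6.
Step 22. [r5c5∈{3}] only 3 remains possible at r5c5, so r5c5=3.

Answer: 5 1 4 3 6 2 / 3 6 2 5 4 1 / 1 4 3 6 2 5 / 2 5 6 4 1 3 / 4 2 5 1 3 6 / 6 3 1 2 5 4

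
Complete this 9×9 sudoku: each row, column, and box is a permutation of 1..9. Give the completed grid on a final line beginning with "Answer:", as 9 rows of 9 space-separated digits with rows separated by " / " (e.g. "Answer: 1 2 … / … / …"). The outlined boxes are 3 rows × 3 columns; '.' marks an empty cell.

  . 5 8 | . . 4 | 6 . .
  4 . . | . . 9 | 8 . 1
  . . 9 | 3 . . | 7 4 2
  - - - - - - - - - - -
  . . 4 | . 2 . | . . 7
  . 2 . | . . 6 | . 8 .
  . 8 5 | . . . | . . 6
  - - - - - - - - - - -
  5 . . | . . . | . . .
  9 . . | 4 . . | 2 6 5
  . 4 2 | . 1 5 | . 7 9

Step 1. [r1c5∈{7}] r1c5 is down to just 7 ⇒ r1c5=7.
Step 2. [r9c7∈{3}] nothing but 3 survives at r9c7 ⇒ r9c7=3.
Step 3. [r4c2∈{1,3,6,9}] col 2 places 9 nowhere but r4c2, so r4c2=9.
Step 4. [r3c5∈{5,6,8}] in row 3, 5 fits only at r3c5, so r3c5=5.
Step 5. [r7c8∈{1}] r7c8's peers cover all but 1. So r7c8=1.
Step 6. [r2c5∈{6}] r2c5's peers cover all but 6 ⇒ r2c5=6.
Step 7. [r7c3∈{3,6,7}] across col 3, 6 lands solely at r7c3, so r7c3=6.
Step 8. [r1c9∈{3}] r1c9 has the single candidate 3, so r1c9=3.
Step 9. [r5c9∈{4}] nothing but 4 survives at r5c9 ⇒ r5c9=4.
Step 10. [r7c6∈{2,3,7,8}] across col 6, 2 lands solely at r7c6, so r7c6=2.
Step 11. [r4c1∈{1,3,6}] row 4 places 6 nowhere but r4c1, so r4c1=6.
Step 12. [r3c1∈{1}] r3c1's peers cover all but 1, so r3c1=1.
Step 13. [r5c3∈{1,3,7}] r5c3 is the only open cell in box 4 admitting 1 ⇒ r5c3=1.
Step 14. [r1c4∈{1,2}] 1 has one home in row 1: r1c4 ⇒ r1c4=1.
Step 15. [r6c5∈{3,4,9}] across row 6, 4 lands solely at r6c5. So r6c5=4.
Step 16. [r8c2∈{1,3,7}] across row 8, 1 lands solely at r8c2 ⇒ r8c2=1.
Step 17. [r3c6∈{8}] r3c6's peers cover all but 8 ⇒ r3c6=8.
Step 18. [r8c5∈{3,8}] across row 8, 8 lands solely at r8c5. So r8c5=8.
Step 19. [r6c8∈{2,3,9}] across row 6, 2 lands solely at r6c8 ⇒ r6c8=2.
Step 20. [r4c8∈{3,5}] r4c8 is the only open cell in col 8 admitting 3 ⇒ r4c8=3.
Step 21. [r4c6∈{1}] r4c6 has the single candidate 1, so r4c6=1.
Step 22. [r4c7∈{5}] r4c7 has the single candidate 5 ⇒ r4c7=5.
Step 23. [r5c7∈{9}] only 9 remains possible at r5c7, so r5c7=9.
Step 24. [r5c5∈{3}] r5c5's peers cover all but 3. So r5c5=3.
Step 25. [r6c6∈{7}] r6c6's peers cover all but 7, so r6c6=7.
Step 26. [r7c2∈{3,7}] r7c2 is the only open cell in row 7 admitting 3. So r7c2=3.
Step 27. [r2c2∈{7}] only 7 remains possible at r2c2, so r2c2=7.
Step 28. [r7c4∈{7,9}] row 7 places 7 nowhere but r7c4, so r7c4=7.
Step 29. [r7c9∈{8}] r7c9 has the single candidate 8 ⇒ r7c9=8.
Step 30. [r6c4∈{9}] r6c4 has the single candidate 9 ⇒ r6c4=9.
Step 31. [r2c4∈{2}] r2c4 is down to just 2 ⇒ r2c4=2.
Step 32. [r8c6∈{3}] r8c6 is down to just 3. So r8c6=3.
Step 33. [r4c4∈{8}] only 8 remains possible at r4c4. So r4c4=8.
Step 34. [r9c1∈{8}] r9c1 is down to just 8, so r9c1=8.
Step 35. [r6c1∈{3}] r6c1's peers cover all but 3 ⇒ r6c1=3.
Step 36. [r7c5∈{9}] only 9 remains possible at r7c5, so r7c5=9.
Step 37. [r6c7∈{1}] r6c7 is down to just 1. So r6c7=1.
Step 38. [r8c3∈{7}] nothing but 7 survives at r8c3, so r8c3=7.
Step 39. [r2c8∈{5}] r2c8 is down to just 5 ⇒ r2c8=5.
Step 40. [r5c4∈{5}] only 5 remains possible at r5c4. So r5c4=5.
Step 41. [r1c1∈{2}] r1c1 has the single candidate 2. So r1c1=2.
Step 42. [r7c7∈{4}] r7c7 is down to just 4 ⇒ r7c7=4.
Step 43. [r2c3∈{3}] r2c3 is down to just 3, so r2c3=3.
Step 44. [r1c8∈{9}] r1c8 has the single candidate 9. So r1c8=9.
Step 45. [r5c1∈{7}] only 7 remains possible at r5c1 ⇒ r5c1=7.
Step 46. [r3c2∈{6}] only 6 remains possible at r3c2. So r3c2=6.
Step 47. [r9c4∈{6}] only 6 remains possible at r9c4, so r9c4=6.

Answer: 2 5 8 1 7 4 6 9 3 / 4 7 3 2 6 9 8 5 1 / 1 6 9 3 5 8 7 4 2 / 6 9 4 8 2 1 5 3 7 / 7 2 1 5 3 6 9 8 4 / 3 8 5 9 4 7 1 2 6 / 5 3 6 7 9 2 4 1 8 / 9 1 7 4 8 3 2 6 5 / 8 4 2 6 1 5 3 7 9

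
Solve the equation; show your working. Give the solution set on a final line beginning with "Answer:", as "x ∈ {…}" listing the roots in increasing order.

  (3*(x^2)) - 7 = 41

Step 1. [(3*(x^2)) - 7 = 41] -7 is outermost — add 7 both sides. So sub: 3*(x^2) = 48.
Step 2. [3*(x^2) = 48] divide by the outer 3. So div: x^2 = 16.
Step 3. [x^2 = 16] √ both sides: 16 ≥ 0 gives two branches. So sqrt: x = 4 or -4.

Answer: x ∈ {-4, 4}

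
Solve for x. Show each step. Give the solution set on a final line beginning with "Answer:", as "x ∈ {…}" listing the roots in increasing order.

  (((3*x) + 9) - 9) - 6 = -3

Step 1. [(((3*x) + 9) - 9) - 6 = -3] peel the -6: add 6 from each side ⇒ sub: ((3*x) + 9) - 9 = 3.
Step 2. [((3*x) + 9) - 9 = 3] peel the -9: add 9 from each side, so sub: (3*x) + 9 = 12.
Step 3. [(3*x) + 9 = 12] peel the +9: subtract 9 from each side ⇒ sub: 3*x = 3.
Step 4. [3*x = 3] leading coefficient 3: divide by 3, so div: x = 1.

Answer: x ∈ {1}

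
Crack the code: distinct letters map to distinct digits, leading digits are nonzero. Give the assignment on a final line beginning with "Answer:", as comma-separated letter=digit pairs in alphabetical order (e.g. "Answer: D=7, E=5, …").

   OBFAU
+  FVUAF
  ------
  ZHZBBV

Step 1. [col 1: U + F ≡ V (mod 10)] no forcing yet in column 1 (carry-in 0); F=2 is free and consistent — try it ⇒ F=2.
Step 2. [col 1: U + F ≡ V (mod 10)] V=5 is one option consistent with column 1 (U + F ≡ V (mod 10), carry-in 0) — take it ⇒ V=5.
Step 3. [col 1: U + F ≡ V (mod 10)] column 1: given F=2, V=5, carry-in 0, and digits 2,5 already taken and all letters distinct, U+F≡V (mod 10) forces U=3, so U=3.
Step 4. [Z] adding two 5-digit numbers gives at most 5+1 digits, and here it does — Z is that final carry and must be 1, so Z=1.
Step 5. [col 2: A + A ≡ B (mod 10)] column 2 (A + A ≡ B (mod 10), carry-in 0) doesn't pin A yet; pick A=8 and continue. So A=8.
Step 6. [col 2: A + A ≡ B (mod 10)] column 2: given A=8, carry-in 0, and digits 1,2,3,5,8 already taken and all letters distinct, A+A≡B (mod 10) forces B=6 ⇒ B=6.
Step 7. [col 5: O + F ≡ H (mod 10)] several values work for H in column 5 (O + F ≡ H (mod 10), carry-in 1); try H=0. So H=0.
Step 8. [col 5: O + F ≡ H (mod 10)] in column 5 we have O+F≡H with carry-in 1; given F=2, H=0 and digits 0,1,2,3,5,6,8 already taken and all letters distinct, that pins O to 7 ⇒ O=7.

Answer: A=8, B=6, F=2, H=0, O=7, U=3, V=5, Z=1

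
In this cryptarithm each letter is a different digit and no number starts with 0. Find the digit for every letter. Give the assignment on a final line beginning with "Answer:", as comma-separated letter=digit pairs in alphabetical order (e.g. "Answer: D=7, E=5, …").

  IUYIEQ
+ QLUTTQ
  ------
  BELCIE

Step 1. [col 1: Q + Q ≡ E (mod 10)] column 1 (Q + Q ≡ E (mod 10), carry-in 0) doesn't pin E yet; pick E=2 and continue. So E=2.
Step 2. [col 1: Q + Q ≡ E (mod 10)] column 1 (Q + Q ≡ E (mod 10), carry-in 0) doesn't pin Q yet; pick Q=1 and continue ⇒ Q=1.
Step 3. [col 2: E + T ≡ I (mod 10)] no forcing yet in column 2 (carry-in 0); I=6 is free and consistent — try it ⇒ I=6.
Step 4. [col 2: E + T ≡ I (mod 10)] column 2 reads E+T+carry(0)=I with E=2, I=6; with digits 1,2,6 already taken and all letters distinct, the only value for T is 4, so T=4.
Step 5. [col 3: I + T ≡ C (mod 10)] in column 3 we have I+T≡C with carry-in 0; given I=6, T=4 and digits 1,2,4,6 already taken and all letters distinct, that pins C to 0. So C=0.
Step 6. [col 4: Y + U ≡ L (mod 10)] U=3 is one option consistent with column 4 (Y + U ≡ L (mod 10), carry-in 1) — take it, so U=3.
Step 7. [col 4: Y + U ≡ L (mod 10)] column 4 reads Y+U+carry(1)=L with U=3; with digits 0,1,2,3,4,6 already taken and all letters distinct, the only value for L is 9. So L=9.
Step 8. [col 4: Y + U ≡ L (mod 10)] from column 4 (U=3, L=9, carry-in 1, digits 0,1,2,3,4,6,9 already taken and all letters distinct): Y must equal 5 ⇒ Y=5.
Step 9. [col 6: I + Q ≡ B (mod 10)] from column 6 (I=6, Q=1, carry-in 1, digits 0,1,2,3,4,5,6,9 already taken and all letters distinct): B must equal 8. So B=8.

Answer: B=8, C=0, E=2, I=6, L=9, Q=1, T=4, U=3, Y=5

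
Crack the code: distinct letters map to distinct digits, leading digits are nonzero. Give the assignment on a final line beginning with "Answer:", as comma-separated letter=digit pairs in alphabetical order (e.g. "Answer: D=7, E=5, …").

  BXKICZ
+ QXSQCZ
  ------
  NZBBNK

Step 1. [col 1: Z + Z ≡ K (mod 10)] K=8 is one option consistent with column 1 (Z + Z ≡ K (mod 10), carry-in 0) — take it. So K=8.
Step 2. [col 1: Z + Z ≡ K (mod 10)] several values work for Z in column 1 (Z + Z ≡ K (mod 10), carry-in 0); try Z=9, so Z=9.
Step 3. [col 2: C + C ≡ N (mod 10)] N=7 is one option consistent with column 2 (C + C ≡ N (mod 10), carry-in 1) — take it ⇒ N=7.
Step 4. [col 2: C + C ≡ N (mod 10)] column 2 reads C+C+carry(1)=N with N=7; with digits 7,8,9 already taken and all letters distinct, the only value for C is 3. So C=3.
Step 5. [col 3: I + Q ≡ B (mod 10)] no forcing yet in column 3 (carry-in 0); I=5 is free and consistent — try it ⇒ I=5.
Step 6. [col 3: I + Q ≡ B (mod 10)] Q=6 is one option consistent with column 3 (I + Q ≡ B (mod 10), carry-in 0) — take it, so Q=6.
Step 7. [col 3: I + Q ≡ B (mod 10)] column 3 reads I+Q+carry(0)=B with I=5, Q=6; with digits 3,5,6,7,8,9 already taken and all letters distinct, the only value for B is 1, so B=1.
Step 8. [col 4: K + S ≡ B (mod 10)] column 4 reads K+S+carry(1)=B with K=8, B=1; with digits 1,3,5,6,7,8,9 already taken and all letters distinct, the only value for S is 2. So S=2.
Step 9. [col 5: X + X ≡ Z (mod 10)] from column 5 (Z=9, carry-in 1, digits 1,2,3,5,6,7,8,9 already taken and all letters distinct): X must equal 4. So X=4.

Answer: B=1, C=3, I=5, K=8, N=7, Q=6, S=2, X=4, Z=9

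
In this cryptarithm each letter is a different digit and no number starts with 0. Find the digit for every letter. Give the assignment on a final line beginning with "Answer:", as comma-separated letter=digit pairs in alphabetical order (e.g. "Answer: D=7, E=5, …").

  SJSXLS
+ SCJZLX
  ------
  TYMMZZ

Step 1. [col 1: S + X ≡ Z (mod 10)] no forcing yet in column 1 (carry-in 0); S=1 is free and consistent — try it ⇒ S=1.
Step 2. [col 1: S + X ≡ Z (mod 10)] no forcing yet in column 1 (carry-in 0); Z=8 is free and consistent — try it. So Z=8.
Step 3. [col 1: S + X ≡ Z (mod 10)] column 1: given S=1, Z=8, carry-in 0, and digits 1,8 already taken and all letters distinct, S+X≡Z (mod 10) forces X=7, so X=7.
Step 4. [col 2: L + L ≡ Z (mod 10)] several values work for L in column 2 (L + L ≡ Z (mod 10), carry-in 0); try L=4 ⇒ L=4.
Step 5. [col 3: X + Z ≡ M (mod 10)] from column 3 (X=7, Z=8, carry-in 0, digits 1,4,7,8 already taken and all letters distinct): M must equal 5 ⇒ M=5.
Step 6. [col 4: S + J ≡ M (mod 10)] from column 4 (S=1, M=5, carry-in 1, digits 1,4,5,7,8 already taken and all letters distinct): J must equal 3. So J=3.
Step 7. [col 5: J + C ≡ Y (mod 10)] several values work for C in column 5 (J + C ≡ Y (mod 10), carry-in 0); try C=6 ⇒ C=6.
Step 8. [col 5: J + C ≡ Y (mod 10)] in column 5 we have J+C≡Y with carry-in 0; given J=3, C=6 and digits 1,3,4,5,6,7,8 already taken and all letters distinct, that pins Y to 9 ⇒ Y=9.
Step 9. [col 6: S + S ≡ T (mod 10)] in column 6 we have S+S≡T with carry-in 0; given S=1 and digits 1,3,4,5,6,7,8,9 already taken and all letters distinct, that pins T to 2 ⇒ T=2.

Answer: C=6, J=3, L=4, M=5, S=1, T=2, X=7, Y=9, Z=8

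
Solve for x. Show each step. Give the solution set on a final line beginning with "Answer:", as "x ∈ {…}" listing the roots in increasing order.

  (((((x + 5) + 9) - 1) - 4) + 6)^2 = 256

Step 1. [(((((x + 5) + 9) - 1) - 4) + 6)^2 = 256] √ both sides: 256 ≥ 0 gives two branches. So sqrt: ((((x + 5) + 9) - 1) - 4) + 6 = 16 or -16.
Step 2. [((((x + 5) + 9) - 1) - 4) + 6 = 16 or -16] the outer +6 inverts by subtracting 6, so sub: (((x + 5) + 9) - 1) - 4 = 10 or -22.
Step 3. [(((x + 5) + 9) - 1) - 4 = 10 or -22] add 4: x sits inside (… - 4), so sub: ((x + 5) + 9) - 1 = 14 or -18.
Step 4. [((x + 5) + 9) - 1 = 14 or -18] peel the -1: add 1 from each side ⇒ sub: (x + 5) + 9 = 15 or -17.
Step 5. [(x + 5) + 9 = 15 or -17] +9 is outermost — subtract 9 both sides ⇒ sub: x + 5 = 6 or -26.
Step 6. [x + 5 = 6 or -26] peel the +5: subtract 5 from each side. So sub: x = 1 or -31.

Answer: x ∈ {-31, 1}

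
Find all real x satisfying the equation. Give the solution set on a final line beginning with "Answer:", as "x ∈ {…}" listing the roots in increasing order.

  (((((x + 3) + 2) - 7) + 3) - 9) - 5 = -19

Step 1. [(((((x + 3) + 2) - 7) + 3) - 9) - 5 = -19] the outer -5 inverts by adding 5 ⇒ sub: ((((x + 3) + 2) - 7) + 3) - 9 = -14.
Step 2. [((((x + 3) + 2) - 7) + 3) - 9 = -14] the outer -9 inverts by adding 9. So sub: (((x + 3) + 2) - 7) + 3 = -5.
Step 3. [(((x + 3) + 2) - 7) + 3 = -5] 3 comes off first (subtract 3) ⇒ sub: ((x + 3) + 2) - 7 = -8.
Step 4. [((x + 3) + 2) - 7 = -8] peel the -7: add 7 from each side ⇒ sub: (x + 3) + 2 = -1.
Step 5. [(x + 3) + 2 = -1] subtract 2: x sits inside (… + 2). So sub: x + 3 = -3.
Step 6. [x + 3 = -3] +3 is outermost — subtract 3 both sides ⇒ sub: x = -6.

Answer: x ∈ {-6}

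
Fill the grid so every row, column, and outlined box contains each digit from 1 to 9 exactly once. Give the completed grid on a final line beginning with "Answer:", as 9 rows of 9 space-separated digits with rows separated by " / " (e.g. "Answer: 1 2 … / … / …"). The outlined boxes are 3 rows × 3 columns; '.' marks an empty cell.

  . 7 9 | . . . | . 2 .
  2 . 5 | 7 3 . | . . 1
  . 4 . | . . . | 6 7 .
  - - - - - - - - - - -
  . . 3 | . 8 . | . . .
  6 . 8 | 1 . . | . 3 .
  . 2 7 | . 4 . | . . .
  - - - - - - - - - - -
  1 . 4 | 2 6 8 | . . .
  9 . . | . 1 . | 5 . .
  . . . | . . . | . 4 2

Step 1. [r1c5∈{5}] r1c5 has the single candidate 5. So r1c5=5.
Step 2. [r6c1∈{5}] r6c1 has the single candidate 5. So r6c1=5.
Step 3. [r4c8∈{1,5,6,9}] 5 has one home in col 8: r4c8, so r4c8=5.
Step 4. [r9c7∈{1,3,7,8,9}] row 9 places 1 nowhere but r9c7. So r9c7=1.
Step 5. [r5c2∈{9}] r5c2 is down to just 9, so r5c2=9.
Step 6. [r9c4∈{3,5,9}] r9c4 is the only open cell in col 4 admitting 5, so r9c4=5.
Step 7. [r2c2∈{6,8}] box 1 places 6 nowhere but r2c2, so r2c2=6.
Step 8. [r7c8∈{9}] only 9 remains possible at r7c8, so r7c8=9.
Step 9. [r2c8∈{8}] r2c8 is down to just 8. So r2c8=8.
Step 10. [r8c9∈{3,6,7,8}] 8 has one home in box 9: r8c9 ⇒ r8c9=8.
Step 11. [r8c6∈{3,4,7}] r8c6 is the only open cell in row 8 admitting 7 ⇒ r8c6=7.
Step 12. [r8c2∈{3}] nothing but 3 survives at r8c2. So r8c2=3.
Step 13. [r5c5∈{2,7}] r5c5 is the only open cell in col 5 admitting 7, so r5c5=7.
Step 14. [r5c9∈{4}] r5c9 is down to just 4 ⇒ r5c9=4.
Step 15. [r1c9∈{3}] only 3 remains possible at r1c9 ⇒ r1c9=3.
Step 16. [r1c7∈{4}] r1c7's peers cover all but 4, so r1c7=4.
Step 17. [r2c7∈{9}] r2c7 is down to just 9. So r2c7=9.
Step 18. [r6c4∈{3,6,9}] across col 4, 3 lands solely at r6c4, so r6c4=3.
Step 19. [r1c1∈{8}] r1c1's peers cover all but 8, so r1c1=8.
Step 20. [r8c8∈{6}] nothing but 6 survives at r8c8. So r8c8=6.
Step 21. [r7c9∈{7}] only 7 remains possible at r7c9, so r7c9=7.
Step 22. [r1c6∈{1,6}] r1c6 is the only open cell in row 1 admitting 1, so r1c6=1.
Step 23. [r3c5∈{2,9}] 2 has one home in col 5: r3c5 ⇒ r3c5=2.
Step 24. [r3c6∈{9}] r3c6 has the single candidate 9. So r3c6=9.
Step 25. [r6c6∈{6}] r6c6 has the single candidate 6 ⇒ r6c6=6.
Step 26. [r4c6∈{2}] r4c6 is down to just 2 ⇒ r4c6=2.
Step 27. [r4c9∈{6,9}] 6 has one home in row 4: r4c9. So r4c9=6.
Step 28. [r9c1∈{7}] r9c1 has the single candidate 7 ⇒ r9c1=7.
Step 29. [r6c8∈{1}] r6c8 is down to just 1. So r6c8=1.
Step 30. [r7c7∈{3}] r7c7 has the single candidate 3, so r7c7=3.
Step 31. [r8c3∈{2}] r8c3 has the single candidate 2. So r8c3=2.
Step 32. [r6c7∈{8}] r6c7 has the single candidate 8, so r6c7=8.
Step 33. [r5c7∈{2}] r5c7 has the single candidate 2. So r5c7=2.
Step 34. [r4c7∈{7}] nothing but 7 survives at r4c7, so r4c7=7.
Step 35. [r3c1∈{3}] r3c1 is down to just 3 ⇒ r3c1=3.
Step 36. [r9c5∈{9}] r9c5 has the single candidate 9. So r9c5=9.
Step 37. [r1c4∈{6}] r1c4's peers cover all but 6, so r1c4=6.
Step 38. [r9c6∈{3}] r9c6 has the single candidate 3, so r9c6=3.
Step 39. [r3c4∈{8}] nothing but 8 survives at r3c4. So r3c4=8.
Step 40. [r9c2∈{8}] r9c2's peers cover all but 8. So r9c2=8.
Step 41. [r9c3∈{6}] r9c3 is down to just 6, so r9c3=6.
Step 42. [r4c1∈{4}] only 4 remains possible at r4c1 ⇒ r4c1=4.
Step 43. [r4c2∈{1}] r4c2's peers cover all but 1, so r4c2=1.
Step 44. [r6c9∈{9}] r6c9's peers cover all but 9 ⇒ r6c9=9.
Step 45. [r3c3∈{1}] r3c3 has the single candidate 1, so r3c3=1.
Step 46. [r5c6∈{5}] r5c6 is down to just 5 ⇒ r5c6=5.
Step 47. [r2c6∈{4}] only 4 remains possible at r2c6, so r2c6=4.
Step 48. [r8c4∈{4}] r8c4 is down to just 4 ⇒ r8c4=4.
Step 49. [r7c2∈{5}] r7c2's peers cover all but 5, so r7c2=5.
Step 50. [r3c9∈{5}] nothing but 5 survives at r3c9, so r3c9=5.
Step 51. [r4c4∈{9}] r4c4's peers cover all but 9 ⇒ r4c4=9.

Answer: 8 7 9 6 5 1 4 2 3 / 2 6 5 7 3 4 9 8 1 / 3 4 1 8 2 9 6 7 5 / 4 1 3 9 8 2 7 5 6 / 6 9 8 1 7 5 2 3 4 / 5 2 7 3 4 6 8 1 9 / 1 5 4 2 6 8 3 9 7 / 9 3 2 4 1 7 5 6 8 / 7 8 6 5 9 3 1 4 2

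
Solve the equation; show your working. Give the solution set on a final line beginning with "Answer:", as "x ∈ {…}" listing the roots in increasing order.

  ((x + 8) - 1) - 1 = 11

Step 1. [((x + 8) - 1) - 1 = 11] -1 is outermost — add 1 both sides. So sub: (x + 8) - 1 = 12.
Step 2. [(x + 8) - 1 = 12] add 1: x sits inside (… - 1). So sub: x + 8 = 13.
Step 3. [x + 8 = 13] +8 is outermost — subtract 8 both sides, so sub: x = 5.

Answer: x ∈ {5}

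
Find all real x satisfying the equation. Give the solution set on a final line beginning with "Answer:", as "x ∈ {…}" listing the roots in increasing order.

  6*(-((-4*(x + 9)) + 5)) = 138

Step 1. [6*(-((-4*(x + 9)) + 5)) = 138] 6 out front; divide by 6 ⇒ div: -((-4*(x + 9)) + 5) = 23.
Step 2. [-((-4*(x + 9)) + 5) = 23] leading − — multiply by −1 ⇒ neg: (-4*(x + 9)) + 5 = -23.
Step 3. [(-4*(x + 9)) + 5 = -23] +5 is outermost — subtract 5 both sides, so sub: -4*(x + 9) = -28.
Step 4. [-4*(x + 9) = -28] -4·(inner) — divide through by -4, so div: x + 9 = 7.
Step 5. [x + 9 = 7] +9 is outermost — subtract 9 both sides. So sub: x = -2.

Answer: x ∈ {-2}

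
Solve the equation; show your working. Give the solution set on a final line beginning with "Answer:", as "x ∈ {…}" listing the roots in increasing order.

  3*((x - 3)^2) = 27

Step 1. [3*((x - 3)^2) = 27] 3·(inner) — divide through by 3, so div: (x - 3)^2 = 9.
Step 2. [(x - 3)^2 = 9] √ both sides: 9 ≥ 0 gives two branches, so sqrt: x - 3 = 3 or -3.
Step 3. [x - 3 = 3 or -3] add 3: x sits inside (… - 3) ⇒ sub: x = 6 or 0.

Answer: x ∈ {0, 6}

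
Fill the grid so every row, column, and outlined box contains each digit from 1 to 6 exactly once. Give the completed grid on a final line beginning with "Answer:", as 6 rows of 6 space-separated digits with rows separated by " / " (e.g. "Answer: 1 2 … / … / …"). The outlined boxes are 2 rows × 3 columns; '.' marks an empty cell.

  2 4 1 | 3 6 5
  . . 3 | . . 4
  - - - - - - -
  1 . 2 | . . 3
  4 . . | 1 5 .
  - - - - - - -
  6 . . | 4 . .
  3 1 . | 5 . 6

Step 1. [r5c2∈{2,5}] r5c2 is the only open cell in col 2 admitting 2. So r5c2=2.
Step 2. [r2c2∈{5,6}] in row 2, 6 fits only at r2c2 ⇒ r2c2=6.
Step 3. [r2c5∈{1,2}] row 2 places 1 nowhere but r2c5. So r2c5=1.
Step 4. [r4c2∈{3}] only 3 remains possible at r4c2. So r4c2=3.
Step 5. [r3c5∈{4}] only 4 remains possible at r3c5. So r3c5=4.
Step 6. [r4c6∈{2}] r4c6 has the single candidate 2 ⇒ r4c6=2.
Step 7. [r4c3∈{6}] r4c3 is down to just 6. So r4c3=6.
Step 8. [r5c3∈{5}] r5c3 has the single candidate 5, so r5c3=5.
Step 9. [r3c2∈{5}] r3c2 has the single candidate 5, so r3c2=5.
Step 10. [r6c3∈{4}] r6c3 is down to just 4, so r6c3=4.
Step 11. [r2c1∈{5}] nothing but 5 survives at r2c1 ⇒ r2c1=5.
Step 12. [r6c5∈{2}] only 2 remains possible at r6c5. So r6c5=2.
Step 13. [r3c4∈{6}] r3c4 is down to just 6 ⇒ r3c4=6.
Step 14. [r2c4∈{2}] only 2 remains possible at r2c4, so r2c4=2.
Step 15. [r5c5∈{3}] nothing but 3 survives at r5c5. So r5c5=3.
Step 16. [r5c6∈{1}] r5c6 is down to just 1, so r5c6=1.

Answer: 2 4 1 3 6 5 / 5 6 3 2 1 4 / 1 5 2 6 4 3 / 4 3 6 1 5 2 / 6 2 5 4 3 1 / 3 1 4 5 2 6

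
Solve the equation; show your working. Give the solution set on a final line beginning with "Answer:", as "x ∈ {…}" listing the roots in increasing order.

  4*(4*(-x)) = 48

Step 1. [4*(4*(-x)) = 48] divide by the outer 4, so div: 4*(-x) = 12.
Step 2. [4*(-x) = 12] divide by the outer 4 ⇒ div: -x = 3.
Step 3. [-x = 3] flip signs both sides. So neg: x = -3.

Answer: x ∈ {-3}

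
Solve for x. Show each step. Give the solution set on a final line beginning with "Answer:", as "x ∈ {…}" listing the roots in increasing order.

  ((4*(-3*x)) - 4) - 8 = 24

Step 1. [((4*(-3*x)) - 4) - 8 = 24] -8 is outermost — add 8 both sides, so sub: (4*(-3*x)) - 4 = 32.
Step 2. [(4*(-3*x)) - 4 = 32] common factor 4 (LHS and 32) — divide through. So factor: (-3*x) - 1 = 8.
Step 3. [(-3*x) - 1 = 8] 1 comes off first (add 1). So sub: -3*x = 9.
Step 4. [-3*x = 9] LHS = -3·(…); ÷-3 both sides ⇒ div: x = -3.

Answer: x ∈ {-3}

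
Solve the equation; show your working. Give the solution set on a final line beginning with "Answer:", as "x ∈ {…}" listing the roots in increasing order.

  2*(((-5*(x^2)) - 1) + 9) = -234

Step 1. [2*(((-5*(x^2)) - 1) + 9) = -234] divide by the outer 2 ⇒ div: ((-5*(x^2)) - 1) + 9 = -117.
Step 2. [((-5*(x^2)) - 1) + 9 = -117] 9 comes off first (subtract 9), so sub: (-5*(x^2)) - 1 = -126.
Step 3. [(-5*(x^2)) - 1 = -126] 1 comes off first (add 1). So sub: -5*(x^2) = -125.
Step 4. [-5*(x^2) = -125] -5 out front; divide by -5. So div: x^2 = 25.
Step 5. [x^2 = 25] √ both sides: 25 ≥ 0 gives two branches, so sqrt: x = 5 or -5.

Answer: x ∈ {-5, 5}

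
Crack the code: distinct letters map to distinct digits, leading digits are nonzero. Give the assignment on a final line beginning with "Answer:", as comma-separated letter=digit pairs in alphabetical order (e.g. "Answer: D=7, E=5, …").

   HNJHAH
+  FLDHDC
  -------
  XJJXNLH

Step 1. [col 1: H + C ≡ H (mod 10)] column 1: given nothing yet, carry-in 0, and all letters distinct, none taken yet, H+C≡H (mod 10) forces C=0. So C=0.
Step 2. [col 1: H + C ≡ H (mod 10)] no forcing yet in column 1 (carry-in 0); H=3 is free and consistent — try it ⇒ H=3.
Step 3. [col 2: A + D ≡ L (mod 10)] several values work for A in column 2 (A + D ≡ L (mod 10), carry-in 0); try A=5. So A=5.
Step 4. [X] the sum has 7 digits but both addends have 6; that extra leading digit X is the final carry, namely 1, so X=1.
Step 5. [col 2: A + D ≡ L (mod 10)] several values work for D in column 2 (A + D ≡ L (mod 10), carry-in 0); try D=9. So D=9.
Step 6. [col 2: A + D ≡ L (mod 10)] column 2 reads A+D+carry(0)=L with A=5, D=9; with digits 0,1,3,5,9 already taken and all letters distinct, the only value for L is 4, so L=4.
Step 7. [col 3: H + H ≡ N (mod 10)] from column 3 (H=3, carry-in 1, digits 0,1,3,4,5,9 already taken and all letters distinct): N must equal 7 ⇒ N=7.
Step 8. [col 4: J + D ≡ X (mod 10)] from column 4 (D=9, X=1, carry-in 0, digits 0,1,3,4,5,7,9 already taken and all letters distinct): J must equal 2 ⇒ J=2.
Step 9. [col 6: H + F ≡ J (mod 10)] in column 6 we have H+F≡J with carry-in 1; given H=3, J=2 and digits 0,1,2,3,4,5,7,9 already taken and all letters distinct, that pins F to 8 ⇒ F=8.

Answer: A=5, C=0, D=9, F=8, H=3, J=2, L=4, N=7, X=1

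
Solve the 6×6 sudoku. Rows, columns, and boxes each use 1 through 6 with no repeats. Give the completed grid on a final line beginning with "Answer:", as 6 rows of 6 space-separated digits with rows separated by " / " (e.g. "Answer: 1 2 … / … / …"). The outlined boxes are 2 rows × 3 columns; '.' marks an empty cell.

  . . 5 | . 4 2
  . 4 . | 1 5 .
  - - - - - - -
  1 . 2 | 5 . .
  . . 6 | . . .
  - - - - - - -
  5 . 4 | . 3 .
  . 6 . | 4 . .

Step 1. [r2c3∈{3}] nothing but 3 survives at r2c3, so r2c3=3.
Step 2. [r2c6∈{6}] r2c6 is down to just 6. So r2c6=6.
Step 3. [r5c6∈{1}] r5c6's peers cover all but 1. So r5c6=1.
Step 4. [r3c2∈{3}] nothing but 3 survives at r3c2 ⇒ r3c2=3.
Step 5. [r6c5∈{2}] nothing but 2 survives at r6c5 ⇒ r6c5=2.
Step 6. [r4c6∈{3,4}] in col 6, 3 fits only at r4c6. So r4c6=3.
Step 7. [r5c2∈{2}] r5c2's peers cover all but 2 ⇒ r5c2=2.
Step 8. [r4c2∈{5}] nothing but 5 survives at r4c2, so r4c2=5.
Step 9. [r6c1∈{3}] r6c1 has the single candidate 3, so r6c1=3.
Step 10. [r3c6∈{4}] r3c6 has the single candidate 4. So r3c6=4.
Step 11. [r6c3∈{1}] r6c3's peers cover all but 1. So r6c3=1.
Step 12. [r6c6∈{5}] only 5 remains possible at r6c6, so r6c6=5.
Step 13. [r5c4∈{6}] only 6 remains possible at r5c4, so r5c4=6.
Step 14. [r4c5∈{1}] r4c5 has the single candidate 1. So r4c5=1.
Step 15. [r1c4∈{3}] only 3 remains possible at r1c4 ⇒ r1c4=3.
Step 16. [r4c4∈{2}] nothing but 2 survives at r4c4, so r4c4=2.
Step 17. [r2c1∈{2}] nothing but 2 survives at r2c1 ⇒ r2c1=2.
Step 18. [r1c1∈{6}] r1c1's peers cover all but 6 ⇒ r1c1=6.
Step 19. [r1c2∈{1}] r1c2 is down to just 1, so r1c2=1.
Step 20. [r4c1∈{4}] nothing but 4 survives at r4c1 ⇒ r4c1=4.
Step 21. [r3c5∈{6}] r3c5's peers cover all but 6, so r3c5=6.

Answer: 6 1 5 3 4 2 / 2 4 3 1 5 6 / 1 3 2 5 6 4 / 4 5 6 2 1 3 / 5 2 4 6 3 1 / 3 6 1 4 2 5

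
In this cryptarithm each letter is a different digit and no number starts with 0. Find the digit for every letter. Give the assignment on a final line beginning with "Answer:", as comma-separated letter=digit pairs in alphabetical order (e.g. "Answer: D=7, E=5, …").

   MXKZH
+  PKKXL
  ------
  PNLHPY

Step 1. [col 1: H + L ≡ Y (mod 10)] no forcing yet in column 1 (carry-in 0); Y=3 is free and consistent — try it ⇒ Y=3.
Step 2. [P] P is the leading digit of a 6-digit sum of two 5-digit numbers; the final carry is exactly 1, so P=1.
Step 3. [col 1: H + L ≡ Y (mod 10)] column 1 (H + L ≡ Y (mod 10), carry-in 0) doesn't pin H yet; pick H=5 and continue, so H=5.
Step 4. [col 1: H + L ≡ Y (mod 10)] from column 1 (H=5, Y=3, carry-in 0, digits 1,3,5 already taken and all letters distinct): L must equal 8 ⇒ L=8.
Step 5. [col 2: Z + X ≡ P (mod 10)] column 2 (Z + X ≡ P (mod 10), carry-in 1) doesn't pin X yet; pick X=6 and continue. So X=6.
Step 6. [col 2: Z + X ≡ P (mod 10)] from column 2 (X=6, P=1, carry-in 1, digits 1,3,5,6,8 already taken and all letters distinct): Z must equal 4. So Z=4.
Step 7. [col 3: K + K ≡ H (mod 10)] several values work for K in column 3 (K + K ≡ H (mod 10), carry-in 1); try K=2. So K=2.
Step 8. [col 5: M + P ≡ N (mod 10)] column 5 reads M+P+carry(0)=N with P=1; with digits 1,2,3,4,5,6,8 already taken and all letters distinct, the only value for N is 0, so N=0.
Step 9. [col 5: M + P ≡ N (mod 10)] column 5: given P=1, N=0, carry-in 0, and digits 0,1,2,3,4,5,6,8 already taken and all letters distinct, M+P≡N (mod 10) forces M=9, so M=9.

Answer: H=5, K=2, L=8, M=9, N=0, P=1, X=6, Y=3, Z=4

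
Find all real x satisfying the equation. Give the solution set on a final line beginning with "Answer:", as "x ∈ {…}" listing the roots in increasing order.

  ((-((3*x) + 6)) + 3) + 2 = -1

Step 1. [((-((3*x) + 6)) + 3) + 2 = -1] +2 is outermost — subtract 2 both sides. So sub: (-((3*x) + 6)) + 3 = -3.
Step 2. [(-((3*x) + 6)) + 3 = -3] subtract 3: x sits inside (… + 3). So sub: -((3*x) + 6) = -6.
Step 3. [-((3*x) + 6) = -6] flip signs both sides, so neg: (3*x) + 6 = 6.
Step 4. [(3*x) + 6 = 6] 3 divides every term; factor it out, so factor: x + 2 = 2.
Step 5. [x + 2 = 2] +2 is outermost — subtract 2 both sides. So sub: x = 0.

Answer: x ∈ {0}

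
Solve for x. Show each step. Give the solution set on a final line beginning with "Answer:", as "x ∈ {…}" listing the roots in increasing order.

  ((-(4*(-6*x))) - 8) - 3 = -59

Step 1. [((-(4*(-6*x))) - 8) - 3 = -59] peel the -3: add 3 from each side ⇒ sub: (-(4*(-6*x))) - 8 = -56.
Step 2. [(-(4*(-6*x))) - 8 = -56] add 8: x sits inside (… - 8) ⇒ sub: -(4*(-6*x)) = -48.
Step 3. [-(4*(-6*x)) = -48] flip signs both sides ⇒ neg: 4*(-6*x) = 48.
Step 4. [4*(-6*x) = 48] leading coefficient 4: divide by 4. So div: -6*x = 12.
Step 5. [-6*x = 12] LHS = -6·(…); ÷-6 both sides ⇒ div: x = -2.

Answer: x ∈ {-2}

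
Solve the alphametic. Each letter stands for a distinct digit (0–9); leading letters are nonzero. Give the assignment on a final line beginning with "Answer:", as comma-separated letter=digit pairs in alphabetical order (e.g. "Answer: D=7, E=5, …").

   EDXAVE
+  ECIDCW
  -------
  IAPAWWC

Step 1. [I] I is the leading digit of a 7-digit sum of two 6-digit numbers; the final carry is exactly 1. So I=1.
Step 2. [col 1: E + W ≡ C (mod 10)] several values work for W in column 1 (E + W ≡ C (mod 10), carry-in 0); try W=3 ⇒ W=3.
Step 3. [col 1: E + W ≡ C (mod 10)] C=2 is one option consistent with column 1 (E + W ≡ C (mod 10), carry-in 0) — take it, so C=2.
Step 4. [col 1: E + W ≡ C (mod 10)] column 1 reads E+W+carry(0)=C with W=3, C=2; with digits 1,2,3 already taken and all letters distinct, the only value for E is 9 ⇒ E=9.
Step 5. [col 2: V + C ≡ W (mod 10)] column 2 reads V+C+carry(1)=W with C=2, W=3; with digits 1,2,3,9 already taken and all letters distinct, the only value for V is 0. So V=0.
Step 6. [col 3: A + D ≡ W (mod 10)] column 3 (A + D ≡ W (mod 10), carry-in 0) doesn't pin A yet; pick A=8 and continue. So A=8.
Step 7. [col 3: A + D ≡ W (mod 10)] in column 3 we have A+D≡W with carry-in 0; given A=8, W=3 and digits 0,1,2,3,8,9 already taken and all letters distinct, that pins D to 5, so D=5.
Step 8. [col 4: X + I ≡ A (mod 10)] from column 4 (I=1, A=8, carry-in 1, digits 0,1,2,3,5,8,9 already taken and all letters distinct): X must equal 6 ⇒ X=6.
Step 9. [col 5: D + C ≡ P (mod 10)] column 5 reads D+C+carry(0)=P with D=5, C=2; with digits 0,1,2,3,5,6,8,9 already taken and all letters distinct, the only value for P is 7. So P=7.

Answer: A=8, C=2, D=5, E=9, I=1, P=7, V=0, W=3, X=6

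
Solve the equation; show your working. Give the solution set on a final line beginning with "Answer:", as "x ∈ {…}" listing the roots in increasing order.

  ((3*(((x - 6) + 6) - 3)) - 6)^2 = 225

Step 1. [((3*(((x - 6) + 6) - 3)) - 6)^2 = 225] 225 ≥ 0, LHS is (·)² — take ±√ ⇒ sqrt: (3*(((x - 6) + 6) - 3)) - 6 = 15 or -15.
Step 2. [(3*(((x - 6) + 6) - 3)) - 6 = 15 or -15] common factor 3 (LHS and 15 or -15) — divide through ⇒ factor: (((x - 6) + 6) - 3) - 2 = 5 or -5.
Step 3. [(((x - 6) + 6) - 3) - 2 = 5 or -5] -2 is outermost — add 2 both sides ⇒ sub: ((x - 6) + 6) - 3 = 7 or -3.
Step 4. [((x - 6) + 6) - 3 = 7 or -3] 3 comes off first (add 3). So sub: (x - 6) + 6 = 10 or 0.
Step 5. [(x - 6) + 6 = 10 or 0] the outer +6 inverts by subtracting 6 ⇒ sub: x - 6 = 4 or -6.
Step 6. [x - 6 = 4 or -6] the outer -6 inverts by adding 6 ⇒ sub: x = 10 or 0.

Answer: x ∈ {0, 10}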